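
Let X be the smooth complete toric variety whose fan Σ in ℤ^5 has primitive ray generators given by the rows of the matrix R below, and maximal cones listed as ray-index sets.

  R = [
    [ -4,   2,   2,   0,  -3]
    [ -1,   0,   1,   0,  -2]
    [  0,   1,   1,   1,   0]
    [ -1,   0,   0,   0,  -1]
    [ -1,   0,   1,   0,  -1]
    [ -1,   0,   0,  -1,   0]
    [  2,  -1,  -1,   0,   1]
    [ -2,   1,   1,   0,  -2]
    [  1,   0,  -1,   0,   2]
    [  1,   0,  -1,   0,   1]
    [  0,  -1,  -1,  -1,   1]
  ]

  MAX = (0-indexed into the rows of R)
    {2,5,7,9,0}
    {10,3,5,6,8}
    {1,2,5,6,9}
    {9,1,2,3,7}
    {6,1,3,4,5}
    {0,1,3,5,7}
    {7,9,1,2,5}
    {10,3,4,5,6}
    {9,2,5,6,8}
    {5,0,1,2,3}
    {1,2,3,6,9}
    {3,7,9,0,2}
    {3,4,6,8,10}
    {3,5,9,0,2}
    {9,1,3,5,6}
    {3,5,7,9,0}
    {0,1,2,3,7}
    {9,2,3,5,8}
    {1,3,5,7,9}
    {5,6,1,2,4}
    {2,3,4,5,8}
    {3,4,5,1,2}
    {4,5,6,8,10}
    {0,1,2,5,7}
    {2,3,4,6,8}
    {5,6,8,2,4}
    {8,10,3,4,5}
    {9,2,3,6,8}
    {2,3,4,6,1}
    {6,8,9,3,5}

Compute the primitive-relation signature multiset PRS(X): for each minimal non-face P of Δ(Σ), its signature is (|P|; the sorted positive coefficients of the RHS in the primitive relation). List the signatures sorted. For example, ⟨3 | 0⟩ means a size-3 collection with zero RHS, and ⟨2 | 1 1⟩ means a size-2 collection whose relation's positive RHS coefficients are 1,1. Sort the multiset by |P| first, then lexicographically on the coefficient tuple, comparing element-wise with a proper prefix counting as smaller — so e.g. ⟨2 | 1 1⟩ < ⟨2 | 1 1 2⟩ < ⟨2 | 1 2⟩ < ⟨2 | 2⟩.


Δ(Σ) — 11 vertices, 18 min non-faces:

  {1,8}:  v_{1} + v_{8} = 0 ; sig = ⟨2 | 0⟩
  {4,9}:  v_{4} + v_{9} = 0 ; sig = ⟨2 | 0⟩
  {0,6}:  v_{0} + v_{6} = v_{7} ; sig = ⟨2 | 1⟩
  {2,10}:  v_{2} + v_{10} = v_{4} + v_{8} ; sig = ⟨2 | 1 1⟩
  {6,7}:  v_{6} + v_{7} = v_{1} + v_{9} ; sig = ⟨2 | 1 1⟩
  {7,10}:  v_{7} + v_{10} = v_{3} + v_{5} ; sig = ⟨2 | 1 1⟩
  {1,10}:  v_{1} + v_{10} = v_{3} + v_{4} + v_{5} + v_{6} ; sig = ⟨2 | 1 1 1 1⟩
  {4,7}:  v_{4} + v_{7} = v_{1} + v_{2} + v_{3} + v_{5} ; sig = ⟨2 | 1 1 1 1⟩
  {7,8}:  v_{7} + v_{8} = v_{2} + v_{3} + v_{5} + v_{9} ; sig = ⟨2 | 1 1 1 1⟩
  {9,10}:  v_{9} + v_{10} = v_{3} + v_{5} + v_{6} + v_{8} ; sig = ⟨2 | 1 1 1 1⟩
  {0,10}:  v_{0} + v_{10} = v_{2} + 2·v_{3} + 2·v_{5} ; sig = ⟨2 | 1 2 2⟩
  {0,4}:  v_{0} + v_{4} = v_{1} + 2·v_{2} + 2·v_{3} + 2·v_{5} ; sig = ⟨2 | 1 2 2 2⟩
  {0,8}:  v_{0} + v_{8} = 2·v_{2} + 2·v_{3} + 2·v_{5} + v_{9} ; sig = ⟨2 | 1 2 2 2⟩
  {0,1,9}:  v_{0} + v_{1} + v_{9} = 2·v_{7} ; sig = ⟨3 | 2⟩
  {2,3,5,6}:  v_{2} + v_{3} + v_{5} + v_{6} = 0 ; sig = ⟨4 | 0⟩
  {2,3,5,7}:  v_{2} + v_{3} + v_{5} + v_{7} = v_{0} ; sig = ⟨4 | 1⟩
  {1,2,3,5,9}:  v_{1} + v_{2} + v_{3} + v_{5} + v_{9} = v_{7} ; sig = ⟨5 | 1⟩
  {3,4,5,6,8}:  v_{3} + v_{4} + v_{5} + v_{6} + v_{8} = v_{10} ; sig = ⟨5 | 1⟩

Hence PRS(X_Σ) =
    ⟨2 | 0⟩
    ⟨2 | 0⟩
    ⟨2 | 1⟩
    ⟨2 | 1 1⟩
    ⟨2 | 1 1⟩
    ⟨2 | 1 1⟩
    ⟨2 | 1 1 1 1⟩
    ⟨2 | 1 1 1 1⟩
    ⟨2 | 1 1 1 1⟩
    ⟨2 | 1 1 1 1⟩
    ⟨2 | 1 2 2⟩
    ⟨2 | 1 2 2 2⟩
    ⟨2 | 1 2 2 2⟩
    ⟨3 | 2⟩
    ⟨4 | 0⟩
    ⟨4 | 1⟩
    ⟨5 | 1⟩
    ⟨5 | 1⟩


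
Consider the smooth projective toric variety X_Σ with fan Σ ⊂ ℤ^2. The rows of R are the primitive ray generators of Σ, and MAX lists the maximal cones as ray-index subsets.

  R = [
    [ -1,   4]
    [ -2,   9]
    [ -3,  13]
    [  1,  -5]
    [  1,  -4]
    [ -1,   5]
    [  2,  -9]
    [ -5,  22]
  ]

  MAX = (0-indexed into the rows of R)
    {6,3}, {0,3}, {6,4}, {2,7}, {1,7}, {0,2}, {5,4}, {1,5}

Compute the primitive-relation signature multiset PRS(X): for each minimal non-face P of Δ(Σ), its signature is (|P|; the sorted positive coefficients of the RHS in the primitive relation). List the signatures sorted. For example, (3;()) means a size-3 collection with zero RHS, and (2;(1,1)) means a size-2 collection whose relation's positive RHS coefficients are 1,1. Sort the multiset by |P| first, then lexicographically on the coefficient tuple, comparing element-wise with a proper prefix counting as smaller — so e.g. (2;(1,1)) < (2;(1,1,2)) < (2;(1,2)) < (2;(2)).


20 minimal non-faces of Δ(Σ) (on 8 rays):

  {0,4}:  v_{0} + v_{4} = 0 — sig = (2;())
  {1,6}:  v_{1} + v_{6} = 0 — sig = (2;())
  {3,5}:  v_{3} + v_{5} = 0 — sig = (2;())
  {0,1}:  v_{0} + v_{1} = v_{2} — sig = (2;(1))
  {0,5}:  v_{0} + v_{5} = v_{1} — sig = (2;(1))
  {0,6}:  v_{0} + v_{6} = v_{3} — sig = (2;(1))
  {1,2}:  v_{1} + v_{2} = v_{7} — sig = (2;(1))
  {1,3}:  v_{1} + v_{3} = v_{0} — sig = (2;(1))
  {1,4}:  v_{1} + v_{4} = v_{5} — sig = (2;(1))
  {2,4}:  v_{2} + v_{4} = v_{1} — sig = (2;(1))
  {2,6}:  v_{2} + v_{6} = v_{0} — sig = (2;(1))
  {3,4}:  v_{3} + v_{4} = v_{6} — sig = (2;(1))
  {5,6}:  v_{5} + v_{6} = v_{4} — sig = (2;(1))
  {6,7}:  v_{6} + v_{7} = v_{2} — sig = (2;(1))
  {3,7}:  v_{3} + v_{7} = v_{0} + v_{2} — sig = (2;(1,1))
  {0,7}:  v_{0} + v_{7} = 2·v_{2} — sig = (2;(2))
  {2,3}:  v_{2} + v_{3} = 2·v_{0} — sig = (2;(2))
  {2,5}:  v_{2} + v_{5} = 2·v_{1} — sig = (2;(2))
  {4,7}:  v_{4} + v_{7} = 2·v_{1} — sig = (2;(2))
  {5,7}:  v_{5} + v_{7} = 3·v_{1} — sig = (2;(3))

Sorted signature multiset PRS(X):
    (2;())
    (2;())
    (2;())
    (2;(1))
    (2;(1))
    (2;(1))
    (2;(1))
    (2;(1))
    (2;(1))
    (2;(1))
    (2;(1))
    (2;(1))
    (2;(1))
    (2;(1))
    (2;(1,1))
    (2;(2))
    (2;(2))
    (2;(2))
    (2;(2))
    (2;(3))


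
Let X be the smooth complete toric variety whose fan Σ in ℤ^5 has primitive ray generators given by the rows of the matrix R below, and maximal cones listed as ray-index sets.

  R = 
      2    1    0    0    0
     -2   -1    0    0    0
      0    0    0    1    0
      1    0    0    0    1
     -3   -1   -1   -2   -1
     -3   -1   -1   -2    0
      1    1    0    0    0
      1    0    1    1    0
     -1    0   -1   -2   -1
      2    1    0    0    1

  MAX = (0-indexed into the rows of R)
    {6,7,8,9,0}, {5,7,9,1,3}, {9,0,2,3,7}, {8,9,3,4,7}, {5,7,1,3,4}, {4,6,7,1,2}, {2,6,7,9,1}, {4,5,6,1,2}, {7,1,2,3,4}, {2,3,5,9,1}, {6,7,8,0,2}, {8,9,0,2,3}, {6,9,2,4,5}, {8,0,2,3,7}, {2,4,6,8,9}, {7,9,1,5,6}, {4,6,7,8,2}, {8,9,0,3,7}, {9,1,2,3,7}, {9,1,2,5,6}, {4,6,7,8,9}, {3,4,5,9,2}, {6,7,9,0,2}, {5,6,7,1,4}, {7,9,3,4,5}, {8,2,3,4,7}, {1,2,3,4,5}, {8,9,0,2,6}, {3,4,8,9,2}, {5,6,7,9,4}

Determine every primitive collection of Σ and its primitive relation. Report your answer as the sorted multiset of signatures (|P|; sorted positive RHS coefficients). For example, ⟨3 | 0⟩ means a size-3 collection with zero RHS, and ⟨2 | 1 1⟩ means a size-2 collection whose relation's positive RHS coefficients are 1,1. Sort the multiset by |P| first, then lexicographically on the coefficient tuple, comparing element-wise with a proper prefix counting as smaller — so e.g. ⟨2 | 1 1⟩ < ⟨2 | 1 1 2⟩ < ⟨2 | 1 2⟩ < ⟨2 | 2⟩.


The 10 primitive collections of Σ (r=10, n=5):

  P = {0,1}:  v_{0} + v_{1} = 0 — sig = ⟨2 | 0⟩
  P = {0,4}:  v_{0} + v_{4} = v_{8} — sig = ⟨2 | 1⟩
  P = {1,8}:  v_{1} + v_{8} = v_{4} — sig = ⟨2 | 1⟩
  P = {3,6}:  v_{3} + v_{6} = v_{9} — sig = ⟨2 | 1⟩
  P = {0,5}:  v_{0} + v_{5} = v_{4} + v_{9} — sig = ⟨2 | 1 1⟩
  P = {5,8}:  v_{5} + v_{8} = 2·v_{4} + v_{9} — sig = ⟨2 | 1 2⟩
  P = {1,4,9}:  v_{1} + v_{4} + v_{9} = v_{5} — sig = ⟨3 | 1⟩
  P = {2,5,7}:  v_{2} + v_{5} + v_{7} = v_{1} — sig = ⟨3 | 1⟩
  P = {2,4,7,9}:  v_{2} + v_{4} + v_{7} + v_{9} = 0 — sig = ⟨4 | 0⟩
  P = {2,7,8,9}:  v_{2} + v_{7} + v_{8} + v_{9} = v_{0} — sig = ⟨4 | 1⟩

Hence PRS(X_Σ) =
{ ⟨2 | 0⟩,  ⟨2 | 1⟩ ×3,  ⟨2 | 1 1⟩,  ⟨2 | 1 2⟩,  ⟨3 | 1⟩ ×2,  ⟨4 | 0⟩,  ⟨4 | 1⟩ }


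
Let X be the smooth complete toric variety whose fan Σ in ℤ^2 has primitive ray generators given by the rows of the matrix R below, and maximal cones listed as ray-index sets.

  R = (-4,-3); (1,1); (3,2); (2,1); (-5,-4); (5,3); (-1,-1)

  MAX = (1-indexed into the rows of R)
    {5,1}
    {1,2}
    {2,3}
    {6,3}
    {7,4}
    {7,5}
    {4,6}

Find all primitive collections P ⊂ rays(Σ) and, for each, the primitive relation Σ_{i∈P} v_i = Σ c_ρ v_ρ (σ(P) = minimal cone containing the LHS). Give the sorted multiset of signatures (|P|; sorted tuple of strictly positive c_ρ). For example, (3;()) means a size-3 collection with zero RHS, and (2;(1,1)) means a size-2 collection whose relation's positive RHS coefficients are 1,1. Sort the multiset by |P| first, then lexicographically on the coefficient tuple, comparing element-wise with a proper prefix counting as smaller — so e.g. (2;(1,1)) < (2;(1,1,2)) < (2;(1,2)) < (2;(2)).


|primitive collections| = 14. Relations:

  P = {2,7}:  v_{2} + v_{7} = 0  →  sig = (2;())
  P = {1,3}:  v_{1} + v_{3} = v_{7}  →  sig = (2;(1))
  P = {1,7}:  v_{1} + v_{7} = v_{5}  →  sig = (2;(1))
  P = {2,4}:  v_{2} + v_{4} = v_{3}  →  sig = (2;(1))
  P = {2,5}:  v_{2} + v_{5} = v_{1}  →  sig = (2;(1))
  P = {3,4}:  v_{3} + v_{4} = v_{6}  →  sig = (2;(1))
  P = {3,7}:  v_{3} + v_{7} = v_{4}  →  sig = (2;(1))
  P = {1,6}:  v_{1} + v_{6} = v_{4} + v_{7}  →  sig = (2;(1,1))
  P = {5,6}:  v_{5} + v_{6} = v_{4} + 2·v_{7}  →  sig = (2;(1,2))
  P = {1,4}:  v_{1} + v_{4} = 2·v_{7}  →  sig = (2;(2))
  P = {2,6}:  v_{2} + v_{6} = 2·v_{3}  →  sig = (2;(2))
  P = {3,5}:  v_{3} + v_{5} = 2·v_{7}  →  sig = (2;(2))
  P = {6,7}:  v_{6} + v_{7} = 2·v_{4}  →  sig = (2;(2))
  P = {4,5}:  v_{4} + v_{5} = 3·v_{7}  →  sig = (2;(3))

Sorted signature multiset PRS(X):
{ (2;()),  (2;(1)) ×6,  (2;(1,1)),  (2;(1,2)),  (2;(2)) ×4,  (2;(3)) }


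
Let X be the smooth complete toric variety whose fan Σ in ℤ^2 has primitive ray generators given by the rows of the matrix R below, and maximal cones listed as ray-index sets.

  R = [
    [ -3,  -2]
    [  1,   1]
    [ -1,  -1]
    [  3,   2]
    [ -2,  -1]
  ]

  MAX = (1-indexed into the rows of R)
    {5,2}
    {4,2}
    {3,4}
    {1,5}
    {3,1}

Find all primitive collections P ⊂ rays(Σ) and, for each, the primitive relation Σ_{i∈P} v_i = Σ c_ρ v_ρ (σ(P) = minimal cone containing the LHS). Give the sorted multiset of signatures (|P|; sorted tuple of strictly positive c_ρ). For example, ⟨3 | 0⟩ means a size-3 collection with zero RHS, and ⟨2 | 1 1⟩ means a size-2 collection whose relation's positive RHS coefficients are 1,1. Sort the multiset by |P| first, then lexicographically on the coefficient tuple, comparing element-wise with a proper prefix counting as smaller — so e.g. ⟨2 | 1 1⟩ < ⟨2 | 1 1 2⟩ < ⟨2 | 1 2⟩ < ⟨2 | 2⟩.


The 5 primitive collections of Σ (r=5, n=2):

  P = {1,4}:  v_{1} + v_{4} = 0  ⇒ sig = ⟨2 | 0⟩
  P = {2,3}:  v_{2} + v_{3} = 0  ⇒ sig = ⟨2 | 0⟩
  P = {1,2}:  v_{1} + v_{2} = v_{5}  ⇒ sig = ⟨2 | 1⟩
  P = {3,5}:  v_{3} + v_{5} = v_{1}  ⇒ sig = ⟨2 | 1⟩
  P = {4,5}:  v_{4} + v_{5} = v_{2}  ⇒ sig = ⟨2 | 1⟩

Signatures (|P|; sorted positive RHS coefficients), sorted:
{ ⟨2 | 0⟩ ×2,  ⟨2 | 1⟩ ×3 }


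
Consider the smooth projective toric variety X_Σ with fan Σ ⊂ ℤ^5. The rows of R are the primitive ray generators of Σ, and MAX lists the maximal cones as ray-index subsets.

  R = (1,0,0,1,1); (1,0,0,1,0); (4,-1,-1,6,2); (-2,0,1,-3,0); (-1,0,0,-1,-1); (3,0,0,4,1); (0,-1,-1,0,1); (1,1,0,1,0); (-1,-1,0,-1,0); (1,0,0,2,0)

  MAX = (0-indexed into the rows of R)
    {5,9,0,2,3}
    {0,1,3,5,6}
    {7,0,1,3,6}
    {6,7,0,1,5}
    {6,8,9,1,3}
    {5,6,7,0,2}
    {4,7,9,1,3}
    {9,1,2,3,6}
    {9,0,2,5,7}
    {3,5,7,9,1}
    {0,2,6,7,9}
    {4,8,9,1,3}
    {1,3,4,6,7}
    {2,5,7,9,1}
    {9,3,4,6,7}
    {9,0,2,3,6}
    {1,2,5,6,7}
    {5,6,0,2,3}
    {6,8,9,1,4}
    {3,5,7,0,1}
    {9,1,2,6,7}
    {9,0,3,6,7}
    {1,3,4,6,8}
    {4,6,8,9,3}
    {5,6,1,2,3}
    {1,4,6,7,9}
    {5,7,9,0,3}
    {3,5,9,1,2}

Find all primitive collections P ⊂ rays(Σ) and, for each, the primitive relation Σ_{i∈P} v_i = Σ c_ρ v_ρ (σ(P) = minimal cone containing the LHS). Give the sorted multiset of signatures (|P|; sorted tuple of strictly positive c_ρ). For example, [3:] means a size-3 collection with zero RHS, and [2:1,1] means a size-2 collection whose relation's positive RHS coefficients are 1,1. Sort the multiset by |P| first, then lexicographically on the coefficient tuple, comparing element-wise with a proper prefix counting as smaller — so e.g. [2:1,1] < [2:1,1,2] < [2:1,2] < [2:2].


The 14 primitive collections of Σ (r=10, n=5):

  P={0,4}:  v_{0} + v_{4} = 0  so sig = [2:]
  P={7,8}:  v_{7} + v_{8} = 0  so sig = [2:]
  P={4,5}:  v_{4} + v_{5} = v_{1} + v_{9}  so sig = [2:1,1]
  P={0,8}:  v_{0} + v_{8} = v_{1} + v_{3} + v_{6} + v_{9}  so sig = [2:1,1,1,1]
  P={2,4}:  v_{2} + v_{4} = v_{1} + v_{6} + 2·v_{9}  so sig = [2:1,1,2]
  P={5,8}:  v_{5} + v_{8} = 2·v_{1} + v_{3} + v_{6} + 2·v_{9}  so sig = [2:1,1,2,2]
  P={2,8}:  v_{2} + v_{8} = 2·v_{1} + v_{3} + 2·v_{6} + 3·v_{9}  so sig = [2:1,2,2,3]
  P={0,1,9}:  v_{0} + v_{1} + v_{9} = v_{5}  so sig = [3:1]
  P={5,6,9}:  v_{5} + v_{6} + v_{9} = v_{2}  so sig = [3:1]
  P={0,1,2}:  v_{0} + v_{1} + v_{2} = 2·v_{5} + v_{6}  so sig = [3:1,2]
  P={2,3,7}:  v_{2} + v_{3} + v_{7} = 2·v_{0} + v_{9}  so sig = [3:1,2]
  P={3,5,6,7}:  v_{3} + v_{5} + v_{6} + v_{7} = 2·v_{0}  so sig = [4:2]
  P={1,3,4,6,9}:  v_{1} + v_{3} + v_{4} + v_{6} + v_{9} = v_{8}  so sig = [5:1]
  P={1,3,6,7,9}:  v_{1} + v_{3} + v_{6} + v_{7} + v_{9} = v_{0}  so sig = [5:1]

Signatures (|P|; sorted positive RHS coefficients), sorted:
    |P|=2: 7 collections, coeffs (), (), (1,1), (1,1,1,1), (1,1,2), (1,1,2,2), (1,2,2,3)
    |P|=3: 4 collections, coeffs (1), (1), (1,2), (1,2)
    |P|=4: 1 collection, coeffs (2)
    |P|=5: 2 collections, coeffs (1), (1)


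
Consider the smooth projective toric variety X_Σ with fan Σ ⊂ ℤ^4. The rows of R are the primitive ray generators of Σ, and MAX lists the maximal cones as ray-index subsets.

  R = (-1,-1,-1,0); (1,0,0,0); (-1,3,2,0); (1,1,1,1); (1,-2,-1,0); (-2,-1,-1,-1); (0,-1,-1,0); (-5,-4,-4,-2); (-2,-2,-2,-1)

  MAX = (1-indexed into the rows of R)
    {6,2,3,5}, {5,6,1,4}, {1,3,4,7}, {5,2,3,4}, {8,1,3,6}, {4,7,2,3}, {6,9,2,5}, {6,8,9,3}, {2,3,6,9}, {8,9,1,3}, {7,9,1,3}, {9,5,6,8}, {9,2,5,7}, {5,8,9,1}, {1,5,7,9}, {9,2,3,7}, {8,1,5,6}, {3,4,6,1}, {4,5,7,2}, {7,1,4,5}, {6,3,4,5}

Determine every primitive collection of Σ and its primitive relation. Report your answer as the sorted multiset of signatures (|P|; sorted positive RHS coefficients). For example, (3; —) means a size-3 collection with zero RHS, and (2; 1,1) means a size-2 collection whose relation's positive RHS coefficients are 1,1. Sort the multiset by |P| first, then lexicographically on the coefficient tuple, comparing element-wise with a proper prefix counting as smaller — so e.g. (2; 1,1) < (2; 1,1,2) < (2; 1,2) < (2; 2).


Primitive collections (12):

  {1,2}:  v_{1} + v_{2} = v_{7} — sig = (2; 1)
  {4,9}:  v_{4} + v_{9} = v_{1} — sig = (2; 1)
  {6,7}:  v_{6} + v_{7} = v_{9} — sig = (2; 1)
  {4,8}:  v_{4} + v_{8} = 2·v_{1} + v_{6} — sig = (2; 1,2)
  {7,8}:  v_{7} + v_{8} = v_{1} + 2·v_{9} — sig = (2; 1,2)
  {2,8}:  v_{2} + v_{8} = 2·v_{9} — sig = (2; 2)
  {2,4,6}:  v_{2} + v_{4} + v_{6} = 0 — sig = (3; —)
  {3,5,7}:  v_{3} + v_{5} + v_{7} = 0 — sig = (3; —)
  {1,6,9}:  v_{1} + v_{6} + v_{9} = v_{8} — sig = (3; 1)
  {3,5,9}:  v_{3} + v_{5} + v_{9} = v_{6} — sig = (3; 1)
  {1,3,5}:  v_{1} + v_{3} + v_{5} = v_{4} + v_{6} — sig = (3; 1,1)
  {3,5,8}:  v_{3} + v_{5} + v_{8} = v_{1} + 2·v_{6} — sig = (3; 1,2)

Sorted signature multiset PRS(X):
[(2; 1), (2; 1), (2; 1), (2; 1,2), (2; 1,2), (2; 2), (3; —), (3; —), (3; 1), (3; 1), (3; 1,1), (3; 1,2)]


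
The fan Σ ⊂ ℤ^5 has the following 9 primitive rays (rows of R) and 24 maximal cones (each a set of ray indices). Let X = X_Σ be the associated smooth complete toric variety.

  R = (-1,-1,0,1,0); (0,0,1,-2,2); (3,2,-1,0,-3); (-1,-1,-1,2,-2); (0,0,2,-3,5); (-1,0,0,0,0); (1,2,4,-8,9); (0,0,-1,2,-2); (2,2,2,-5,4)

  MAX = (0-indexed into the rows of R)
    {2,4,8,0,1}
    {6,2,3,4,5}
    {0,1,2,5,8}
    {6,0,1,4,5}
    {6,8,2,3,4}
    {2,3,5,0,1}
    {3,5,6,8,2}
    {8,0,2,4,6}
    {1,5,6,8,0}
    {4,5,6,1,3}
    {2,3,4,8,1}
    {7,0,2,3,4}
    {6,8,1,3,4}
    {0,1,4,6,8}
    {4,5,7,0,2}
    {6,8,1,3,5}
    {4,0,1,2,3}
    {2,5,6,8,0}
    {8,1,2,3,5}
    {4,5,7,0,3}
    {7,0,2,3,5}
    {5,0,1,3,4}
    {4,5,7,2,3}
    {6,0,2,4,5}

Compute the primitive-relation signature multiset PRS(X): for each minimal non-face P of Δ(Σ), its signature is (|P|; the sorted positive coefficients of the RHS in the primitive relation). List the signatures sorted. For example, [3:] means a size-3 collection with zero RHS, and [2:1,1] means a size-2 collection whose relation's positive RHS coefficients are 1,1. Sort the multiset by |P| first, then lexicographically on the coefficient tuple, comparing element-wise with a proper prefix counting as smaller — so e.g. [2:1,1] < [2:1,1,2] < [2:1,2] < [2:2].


Minimal non-faces — 9 found among 9 rays, 24 max cones:

  {1,7}:  v_{1} + v_{7} = 0  ⇒ sig = [2:]
  {7,8}:  v_{7} + v_{8} = v_{2} + v_{4} + v_{5}  ⇒ sig = [2:1,1,1]
  {6,7}:  v_{6} + v_{7} = v_{2} + 2·v_{4} + 2·v_{5}  ⇒ sig = [2:1,2,2]
  {0,3,8}:  v_{0} + v_{3} + v_{8} = v_{1}  ⇒ sig = [3:1]
  {4,5,8}:  v_{4} + v_{5} + v_{8} = v_{6}  ⇒ sig = [3:1]
  {0,3,6}:  v_{0} + v_{3} + v_{6} = v_{1} + v_{4} + v_{5}  ⇒ sig = [3:1,1,1]
  {1,2,6}:  v_{1} + v_{2} + v_{6} = 2·v_{8}  ⇒ sig = [3:2]
  {1,2,4,5}:  v_{1} + v_{2} + v_{4} + v_{5} = v_{8}  ⇒ sig = [4:1]
  {0,2,3,4,5}:  v_{0} + v_{2} + v_{3} + v_{4} + v_{5} = 0  ⇒ sig = [5:]

Sorted signature multiset PRS(X):
    |P|=2: 3 collections, coeffs (), (1,1,1), (1,2,2)
    |P|=3: 4 collections, coeffs (1), (1), (1,1,1), (2)
    |P|=4: 1 collection, coeffs (1)
    |P|=5: 1 collection, coeffs ()


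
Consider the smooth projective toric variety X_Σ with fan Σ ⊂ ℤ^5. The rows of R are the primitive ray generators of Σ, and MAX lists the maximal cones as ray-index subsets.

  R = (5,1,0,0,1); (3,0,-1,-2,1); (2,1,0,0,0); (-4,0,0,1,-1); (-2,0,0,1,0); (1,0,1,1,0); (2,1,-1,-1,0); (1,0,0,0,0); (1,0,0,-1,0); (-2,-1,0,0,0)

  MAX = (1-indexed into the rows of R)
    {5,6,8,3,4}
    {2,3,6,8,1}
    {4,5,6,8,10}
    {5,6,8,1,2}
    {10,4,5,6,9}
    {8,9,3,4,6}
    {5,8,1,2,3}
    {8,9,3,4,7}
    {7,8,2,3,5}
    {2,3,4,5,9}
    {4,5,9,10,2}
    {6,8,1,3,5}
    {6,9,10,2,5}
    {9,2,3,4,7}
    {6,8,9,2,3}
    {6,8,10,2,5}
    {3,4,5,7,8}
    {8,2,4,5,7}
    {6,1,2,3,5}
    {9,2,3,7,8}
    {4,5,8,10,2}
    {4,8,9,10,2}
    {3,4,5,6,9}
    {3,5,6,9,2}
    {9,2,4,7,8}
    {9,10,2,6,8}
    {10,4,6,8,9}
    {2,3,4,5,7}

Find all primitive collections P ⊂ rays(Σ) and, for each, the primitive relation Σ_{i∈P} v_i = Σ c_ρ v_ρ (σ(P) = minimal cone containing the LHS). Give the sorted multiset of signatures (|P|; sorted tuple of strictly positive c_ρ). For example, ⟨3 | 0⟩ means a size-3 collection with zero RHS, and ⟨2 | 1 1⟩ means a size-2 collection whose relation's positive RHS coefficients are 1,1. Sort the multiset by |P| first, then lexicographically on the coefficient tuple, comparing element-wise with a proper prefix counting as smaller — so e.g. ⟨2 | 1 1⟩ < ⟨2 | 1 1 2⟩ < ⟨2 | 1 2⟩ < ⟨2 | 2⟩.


The 12 primitive collections of Σ (r=10, n=5):

  {3,10}:  v_{3} + v_{10} = 0  ⟹  sig = ⟨2 | 0⟩
  {6,7}:  v_{6} + v_{7} = v_{3} + v_{8}  ⟹  sig = ⟨2 | 1 1⟩
  {1,4}:  v_{1} + v_{4} = v_{3} + v_{5} + v_{8}  ⟹  sig = ⟨2 | 1 1 1⟩
  {1,9}:  v_{1} + v_{9} = v_{2} + v_{3} + v_{6}  ⟹  sig = ⟨2 | 1 1 1⟩
  {7,10}:  v_{7} + v_{10} = v_{2} + v_{4} + v_{8}  ⟹  sig = ⟨2 | 1 1 1⟩
  {1,10}:  v_{1} + v_{10} = v_{2} + v_{5} + v_{6} + v_{8}  ⟹  sig = ⟨2 | 1 1 1 1⟩
  {1,7}:  v_{1} + v_{7} = v_{2} + 2·v_{3} + v_{5} + 2·v_{8}  ⟹  sig = ⟨2 | 1 1 2 2⟩
  {2,4,6}:  v_{2} + v_{4} + v_{6} = 0  ⟹  sig = ⟨3 | 0⟩
  {5,8,9}:  v_{5} + v_{8} + v_{9} = 0  ⟹  sig = ⟨3 | 0⟩
  {5,7,9}:  v_{5} + v_{7} + v_{9} = v_{2} + v_{3} + v_{4}  ⟹  sig = ⟨3 | 1 1 1⟩
  {2,3,4,8}:  v_{2} + v_{3} + v_{4} + v_{8} = v_{7}  ⟹  sig = ⟨4 | 1⟩
  {2,3,5,6,8}:  v_{2} + v_{3} + v_{5} + v_{6} + v_{8} = v_{1}  ⟹  sig = ⟨5 | 1⟩

Signatures (|P|; sorted positive RHS coefficients), sorted:
    |P|=2: 7 collections, coeffs (), (1,1), (1,1,1), (1,1,1), (1,1,1), (1,1,1,1), (1,1,2,2)
    |P|=3: 3 collections, coeffs (), (), (1,1,1)
    |P|=4: 1 collection, coeffs (1)
    |P|=5: 1 collection, coeffs (1)


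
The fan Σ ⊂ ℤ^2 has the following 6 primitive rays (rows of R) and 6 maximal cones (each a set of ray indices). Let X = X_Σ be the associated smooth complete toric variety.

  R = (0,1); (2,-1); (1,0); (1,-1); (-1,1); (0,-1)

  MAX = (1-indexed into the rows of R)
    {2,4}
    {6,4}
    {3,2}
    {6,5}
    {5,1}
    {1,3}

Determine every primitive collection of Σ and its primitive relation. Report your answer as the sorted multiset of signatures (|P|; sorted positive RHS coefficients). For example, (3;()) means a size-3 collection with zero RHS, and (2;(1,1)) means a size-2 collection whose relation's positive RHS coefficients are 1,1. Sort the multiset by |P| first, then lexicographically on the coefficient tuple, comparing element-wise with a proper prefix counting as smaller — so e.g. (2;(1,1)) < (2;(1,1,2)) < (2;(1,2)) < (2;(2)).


Minimal non-faces — 9 found among 6 rays, 6 max cones:

  • {1,6}:  v_{1} + v_{6} = 0  ⟹  sig = (2;())
  • {4,5}:  v_{4} + v_{5} = 0  ⟹  sig = (2;())
  • {1,4}:  v_{1} + v_{4} = v_{3}  ⟹  sig = (2;(1))
  • {2,5}:  v_{2} + v_{5} = v_{3}  ⟹  sig = (2;(1))
  • {3,4}:  v_{3} + v_{4} = v_{2}  ⟹  sig = (2;(1))
  • {3,5}:  v_{3} + v_{5} = v_{1}  ⟹  sig = (2;(1))
  • {3,6}:  v_{3} + v_{6} = v_{4}  ⟹  sig = (2;(1))
  • {1,2}:  v_{1} + v_{2} = 2·v_{3}  ⟹  sig = (2;(2))
  • {2,6}:  v_{2} + v_{6} = 2·v_{4}  ⟹  sig = (2;(2))

Hence PRS(X_Σ) =
{ (2;()) ×2,  (2;(1)) ×5,  (2;(2)) ×2 }


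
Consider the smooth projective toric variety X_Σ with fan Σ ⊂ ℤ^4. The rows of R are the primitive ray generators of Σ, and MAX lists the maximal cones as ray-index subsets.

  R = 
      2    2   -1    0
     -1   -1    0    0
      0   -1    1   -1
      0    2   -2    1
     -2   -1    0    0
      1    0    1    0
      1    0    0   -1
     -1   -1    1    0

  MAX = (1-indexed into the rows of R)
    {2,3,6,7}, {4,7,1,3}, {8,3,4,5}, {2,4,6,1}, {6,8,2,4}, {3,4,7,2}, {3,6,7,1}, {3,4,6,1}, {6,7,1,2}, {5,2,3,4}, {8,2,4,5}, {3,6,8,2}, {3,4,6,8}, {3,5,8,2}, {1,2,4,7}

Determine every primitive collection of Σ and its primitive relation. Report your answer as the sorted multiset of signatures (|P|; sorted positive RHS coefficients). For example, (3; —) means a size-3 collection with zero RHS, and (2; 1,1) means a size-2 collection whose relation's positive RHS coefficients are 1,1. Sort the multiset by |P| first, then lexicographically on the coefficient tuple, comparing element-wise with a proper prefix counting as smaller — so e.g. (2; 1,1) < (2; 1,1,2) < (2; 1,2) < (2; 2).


Minimal non-faces — 9 found among 8 rays, 15 max cones:

  P={5,6}:  v_{5} + v_{6} = v_{8} — sig = (2; 1)
  P={7,8}:  v_{7} + v_{8} = v_{3} — sig = (2; 1)
  P={1,5}:  v_{1} + v_{5} = v_{3} + v_{4} — sig = (2; 1,1)
  P={1,8}:  v_{1} + v_{8} = v_{3} + v_{4} + v_{6} — sig = (2; 1,1,1)
  P={5,7}:  v_{5} + v_{7} = v_{2} + 2·v_{3} + v_{4} — sig = (2; 1,1,2)
  P={1,2,3}:  v_{1} + v_{2} + v_{3} = v_{7} — sig = (3; 1)
  P={4,6,7}:  v_{4} + v_{6} + v_{7} = v_{1} — sig = (3; 1)
  P={2,3,4,6}:  v_{2} + v_{3} + v_{4} + v_{6} = 0 — sig = (4; —)
  P={2,3,4,8}:  v_{2} + v_{3} + v_{4} + v_{8} = v_{5} — sig = (4; 1)

Sorted signature multiset PRS(X):
    |P|=2: 5 collections, coeffs (1), (1), (1,1), (1,1,1), (1,1,2)
    |P|=3: 2 collections, coeffs (1), (1)
    |P|=4: 2 collections, coeffs (), (1)


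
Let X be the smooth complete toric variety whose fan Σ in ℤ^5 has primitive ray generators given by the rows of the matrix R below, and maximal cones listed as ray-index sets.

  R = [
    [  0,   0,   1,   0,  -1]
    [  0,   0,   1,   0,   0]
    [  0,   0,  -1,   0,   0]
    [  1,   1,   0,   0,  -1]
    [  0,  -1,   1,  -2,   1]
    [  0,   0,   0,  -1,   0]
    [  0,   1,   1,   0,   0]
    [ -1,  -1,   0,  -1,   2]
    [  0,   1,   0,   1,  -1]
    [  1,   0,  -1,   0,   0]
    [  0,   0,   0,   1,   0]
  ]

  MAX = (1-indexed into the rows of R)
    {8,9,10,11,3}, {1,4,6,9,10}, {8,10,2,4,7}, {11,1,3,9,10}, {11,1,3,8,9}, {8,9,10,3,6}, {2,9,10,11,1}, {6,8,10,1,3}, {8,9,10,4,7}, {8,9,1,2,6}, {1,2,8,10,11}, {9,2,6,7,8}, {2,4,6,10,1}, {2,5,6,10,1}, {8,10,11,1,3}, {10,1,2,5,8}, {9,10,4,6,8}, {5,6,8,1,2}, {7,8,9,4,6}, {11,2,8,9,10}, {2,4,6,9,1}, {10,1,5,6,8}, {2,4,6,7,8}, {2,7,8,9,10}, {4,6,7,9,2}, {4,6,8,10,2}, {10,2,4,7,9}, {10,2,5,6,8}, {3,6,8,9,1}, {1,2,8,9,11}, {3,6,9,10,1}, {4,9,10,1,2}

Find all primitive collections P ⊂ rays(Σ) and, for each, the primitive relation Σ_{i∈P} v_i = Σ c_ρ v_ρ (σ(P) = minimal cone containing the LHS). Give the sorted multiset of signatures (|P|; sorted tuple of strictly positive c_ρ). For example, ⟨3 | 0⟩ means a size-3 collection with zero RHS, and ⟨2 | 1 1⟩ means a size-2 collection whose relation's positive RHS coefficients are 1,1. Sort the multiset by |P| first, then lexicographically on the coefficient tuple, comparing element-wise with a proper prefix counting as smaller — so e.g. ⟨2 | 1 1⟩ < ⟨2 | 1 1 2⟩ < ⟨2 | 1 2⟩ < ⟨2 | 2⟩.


|primitive collections| = 18. Relations:

  {2,3}:  v_{2} + v_{3} = 0 — sig = ⟨2 | 0⟩
  {6,11}:  v_{6} + v_{11} = 0 — sig = ⟨2 | 0⟩
  {5,9}:  v_{5} + v_{9} = v_{2} + v_{6} — sig = ⟨2 | 1 1⟩
  {3,4}:  v_{3} + v_{4} = v_{6} + v_{9} + v_{10} — sig = ⟨2 | 1 1 1⟩
  {3,7}:  v_{3} + v_{7} = v_{4} + v_{8} + v_{9} — sig = ⟨2 | 1 1 1⟩
  {4,11}:  v_{4} + v_{11} = v_{2} + v_{9} + v_{10} — sig = ⟨2 | 1 1 1⟩
  {3,5}:  v_{3} + v_{5} = v_{1} + v_{6} + v_{8} + v_{10} — sig = ⟨2 | 1 1 1 1⟩
  {5,11}:  v_{5} + v_{11} = v_{1} + v_{2} + v_{8} + v_{10} — sig = ⟨2 | 1 1 1 1⟩
  {5,7}:  v_{5} + v_{7} = 2·v_{2} + v_{4} + v_{6} + v_{8} — sig = ⟨2 | 1 1 1 2⟩
  {1,7}:  v_{1} + v_{7} = 2·v_{2} + v_{6} + v_{9} — sig = ⟨2 | 1 1 2⟩
  {7,11}:  v_{7} + v_{11} = 2·v_{2} + v_{8} + 2·v_{9} + v_{10} — sig = ⟨2 | 1 1 2 2⟩
  {4,5}:  v_{4} + v_{5} = 2·v_{2} + 2·v_{6} + v_{10} — sig = ⟨2 | 1 2 2⟩
  {1,4,8}:  v_{1} + v_{4} + v_{8} = v_{2} + v_{6} — sig = ⟨3 | 1 1⟩
  {6,7,10}:  v_{6} + v_{7} + v_{10} = 2·v_{4} + v_{8} — sig = ⟨3 | 1 2⟩
  {1,8,9,10}:  v_{1} + v_{8} + v_{9} + v_{10} = 0 — sig = ⟨4 | 0⟩
  {2,4,8,9}:  v_{2} + v_{4} + v_{8} + v_{9} = v_{7} — sig = ⟨4 | 1⟩
  {2,6,9,10}:  v_{2} + v_{6} + v_{9} + v_{10} = v_{4} — sig = ⟨4 | 1⟩
  {1,2,6,8,10}:  v_{1} + v_{2} + v_{6} + v_{8} + v_{10} = v_{5} — sig = ⟨5 | 1⟩

Hence PRS(X_Σ) =
{ ⟨2 | 0⟩ ×2,  ⟨2 | 1 1⟩,  ⟨2 | 1 1 1⟩ ×3,  ⟨2 | 1 1 1 1⟩ ×2,  ⟨2 | 1 1 1 2⟩,  ⟨2 | 1 1 2⟩,  ⟨2 | 1 1 2 2⟩,  ⟨2 | 1 2 2⟩,  ⟨3 | 1 1⟩,  ⟨3 | 1 2⟩,  ⟨4 | 0⟩,  ⟨4 | 1⟩ ×2,  ⟨5 | 1⟩ }


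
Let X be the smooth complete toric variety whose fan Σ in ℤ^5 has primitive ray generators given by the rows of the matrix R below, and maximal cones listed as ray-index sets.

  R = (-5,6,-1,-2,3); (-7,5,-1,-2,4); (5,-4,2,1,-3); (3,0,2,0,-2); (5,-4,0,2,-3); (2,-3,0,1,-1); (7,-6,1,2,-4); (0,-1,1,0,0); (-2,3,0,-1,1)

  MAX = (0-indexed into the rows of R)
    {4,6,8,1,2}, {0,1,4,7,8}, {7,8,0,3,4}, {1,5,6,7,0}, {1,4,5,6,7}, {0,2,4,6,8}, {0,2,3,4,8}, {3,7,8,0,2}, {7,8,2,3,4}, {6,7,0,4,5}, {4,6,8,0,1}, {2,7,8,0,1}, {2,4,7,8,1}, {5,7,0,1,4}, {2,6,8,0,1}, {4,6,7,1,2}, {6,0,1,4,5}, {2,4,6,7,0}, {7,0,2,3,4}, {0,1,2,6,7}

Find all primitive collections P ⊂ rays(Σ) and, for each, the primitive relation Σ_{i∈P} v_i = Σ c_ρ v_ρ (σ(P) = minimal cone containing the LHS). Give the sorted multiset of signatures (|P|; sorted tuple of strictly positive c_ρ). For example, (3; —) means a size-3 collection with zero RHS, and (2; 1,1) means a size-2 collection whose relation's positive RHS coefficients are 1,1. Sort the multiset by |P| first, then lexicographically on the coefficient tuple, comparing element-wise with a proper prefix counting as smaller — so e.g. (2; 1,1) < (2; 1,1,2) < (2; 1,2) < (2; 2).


Minimal non-faces — 9 found among 9 rays, 20 max cones:

  P = {5,8}:  v_{5} + v_{8} = 0  ⇒ sig = (2; —)
  P = {2,5}:  v_{2} + v_{5} = v_{6} + v_{7}  ⇒ sig = (2; 1,1)
  P = {3,5}:  v_{3} + v_{5} = v_{0} + v_{2} + v_{4} + v_{7}  ⇒ sig = (2; 1,1,1,1)
  P = {3,6}:  v_{3} + v_{6} = v_{0} + 2·v_{2} + v_{4}  ⇒ sig = (2; 1,1,2)
  P = {1,3}:  v_{1} + v_{3} = v_{7} + 2·v_{8}  ⇒ sig = (2; 1,2)
  P = {6,7,8}:  v_{6} + v_{7} + v_{8} = v_{2}  ⇒ sig = (3; 1)
  P = {0,1,2,4}:  v_{0} + v_{1} + v_{2} + v_{4} = v_{8}  ⇒ sig = (4; 1)
  P = {0,1,4,6,7}:  v_{0} + v_{1} + v_{4} + v_{6} + v_{7} = 0  ⇒ sig = (5; —)
  P = {0,2,4,7,8}:  v_{0} + v_{2} + v_{4} + v_{7} + v_{8} = v_{3}  ⇒ sig = (5; 1)

Signatures (|P|; sorted positive RHS coefficients), sorted:
    |P|=2: 5 collections, coeffs (), (1,1), (1,1,1,1), (1,1,2), (1,2)
    |P|=3: 1 collection, coeffs (1)
    |P|=4: 1 collection, coeffs (1)
    |P|=5: 2 collections, coeffs (), (1)


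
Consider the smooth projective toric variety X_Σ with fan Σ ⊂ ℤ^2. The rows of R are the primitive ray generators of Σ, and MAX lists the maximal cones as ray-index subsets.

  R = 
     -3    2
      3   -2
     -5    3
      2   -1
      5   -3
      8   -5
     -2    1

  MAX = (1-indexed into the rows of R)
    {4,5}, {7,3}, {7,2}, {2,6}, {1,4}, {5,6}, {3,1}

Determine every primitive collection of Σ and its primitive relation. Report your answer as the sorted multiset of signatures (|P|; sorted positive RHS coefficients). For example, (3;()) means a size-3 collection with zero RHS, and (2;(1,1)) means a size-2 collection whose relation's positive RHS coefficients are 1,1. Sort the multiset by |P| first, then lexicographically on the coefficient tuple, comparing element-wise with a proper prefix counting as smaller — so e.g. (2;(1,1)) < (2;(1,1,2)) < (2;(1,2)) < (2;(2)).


The 14 primitive collections of Σ (r=7, n=2):

  P = {1,2}:  v_{1} + v_{2} = 0  →  sig = (2;())
  P = {3,5}:  v_{3} + v_{5} = 0  →  sig = (2;())
  P = {4,7}:  v_{4} + v_{7} = 0  →  sig = (2;())
  P = {1,5}:  v_{1} + v_{5} = v_{4}  →  sig = (2;(1))
  P = {1,6}:  v_{1} + v_{6} = v_{5}  →  sig = (2;(1))
  P = {1,7}:  v_{1} + v_{7} = v_{3}  →  sig = (2;(1))
  P = {2,3}:  v_{2} + v_{3} = v_{7}  →  sig = (2;(1))
  P = {2,4}:  v_{2} + v_{4} = v_{5}  →  sig = (2;(1))
  P = {2,5}:  v_{2} + v_{5} = v_{6}  →  sig = (2;(1))
  P = {3,4}:  v_{3} + v_{4} = v_{1}  →  sig = (2;(1))
  P = {3,6}:  v_{3} + v_{6} = v_{2}  →  sig = (2;(1))
  P = {5,7}:  v_{5} + v_{7} = v_{2}  →  sig = (2;(1))
  P = {4,6}:  v_{4} + v_{6} = 2·v_{5}  →  sig = (2;(2))
  P = {6,7}:  v_{6} + v_{7} = 2·v_{2}  →  sig = (2;(2))

so the primitive-relation signature multiset is
[(2;()), (2;()), (2;()), (2;(1)), (2;(1)), (2;(1)), (2;(1)), (2;(1)), (2;(1)), (2;(1)), (2;(1)), (2;(1)), (2;(2)), (2;(2))]


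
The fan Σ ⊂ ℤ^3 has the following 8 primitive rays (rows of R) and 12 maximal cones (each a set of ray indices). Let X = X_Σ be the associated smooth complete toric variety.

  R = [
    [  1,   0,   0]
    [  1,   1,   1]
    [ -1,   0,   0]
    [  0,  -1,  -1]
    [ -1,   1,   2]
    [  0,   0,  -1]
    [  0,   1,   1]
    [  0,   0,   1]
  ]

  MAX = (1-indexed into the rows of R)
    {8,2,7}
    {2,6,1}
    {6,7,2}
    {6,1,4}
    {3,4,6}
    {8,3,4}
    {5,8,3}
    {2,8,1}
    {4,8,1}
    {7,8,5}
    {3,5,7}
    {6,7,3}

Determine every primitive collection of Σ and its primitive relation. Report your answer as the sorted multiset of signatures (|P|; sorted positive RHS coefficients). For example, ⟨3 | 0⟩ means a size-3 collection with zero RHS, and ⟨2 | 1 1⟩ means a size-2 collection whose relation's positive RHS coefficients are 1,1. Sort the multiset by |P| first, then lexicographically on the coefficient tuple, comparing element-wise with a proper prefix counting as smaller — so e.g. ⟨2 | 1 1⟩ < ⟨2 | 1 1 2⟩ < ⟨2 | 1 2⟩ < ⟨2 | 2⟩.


11 collections generate NE(X_Σ); each relation:

  P = {1,3}:  v_{1} + v_{3} = 0  so sig = ⟨2 | 0⟩
  P = {4,7}:  v_{4} + v_{7} = 0  so sig = ⟨2 | 0⟩
  P = {6,8}:  v_{6} + v_{8} = 0  so sig = ⟨2 | 0⟩
  P = {1,7}:  v_{1} + v_{7} = v_{2}  so sig = ⟨2 | 1⟩
  P = {2,3}:  v_{2} + v_{3} = v_{7}  so sig = ⟨2 | 1⟩
  P = {2,4}:  v_{2} + v_{4} = v_{1}  so sig = ⟨2 | 1⟩
  P = {1,5}:  v_{1} + v_{5} = v_{7} + v_{8}  so sig = ⟨2 | 1 1⟩
  P = {4,5}:  v_{4} + v_{5} = v_{3} + v_{8}  so sig = ⟨2 | 1 1⟩
  P = {5,6}:  v_{5} + v_{6} = v_{3} + v_{7}  so sig = ⟨2 | 1 1⟩
  P = {2,5}:  v_{2} + v_{5} = 2·v_{7} + v_{8}  so sig = ⟨2 | 1 2⟩
  P = {3,7,8}:  v_{3} + v_{7} + v_{8} = v_{5}  so sig = ⟨3 | 1⟩

Hence PRS(X_Σ) =
    ⟨2 | 0⟩
    ⟨2 | 0⟩
    ⟨2 | 0⟩
    ⟨2 | 1⟩
    ⟨2 | 1⟩
    ⟨2 | 1⟩
    ⟨2 | 1 1⟩
    ⟨2 | 1 1⟩
    ⟨2 | 1 1⟩
    ⟨2 | 1 2⟩
    ⟨3 | 1⟩


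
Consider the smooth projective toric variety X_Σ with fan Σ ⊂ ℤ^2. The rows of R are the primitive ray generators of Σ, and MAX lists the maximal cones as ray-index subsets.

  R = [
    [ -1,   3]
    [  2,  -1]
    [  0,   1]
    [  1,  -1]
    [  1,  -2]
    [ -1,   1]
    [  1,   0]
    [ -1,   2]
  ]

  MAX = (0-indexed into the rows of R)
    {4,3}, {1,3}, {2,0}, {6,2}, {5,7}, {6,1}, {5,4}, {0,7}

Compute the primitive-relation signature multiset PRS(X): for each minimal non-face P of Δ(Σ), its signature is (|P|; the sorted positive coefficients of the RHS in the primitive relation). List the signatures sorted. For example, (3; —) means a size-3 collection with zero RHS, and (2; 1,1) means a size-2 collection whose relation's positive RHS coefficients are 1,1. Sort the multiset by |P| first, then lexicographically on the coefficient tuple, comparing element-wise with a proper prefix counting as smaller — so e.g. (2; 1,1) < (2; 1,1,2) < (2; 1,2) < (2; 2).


The 20 primitive collections of Σ (r=8, n=2):

  P={3,5}:  v_{3} + v_{5} = 0  ⇒ sig = (2; —)
  P={4,7}:  v_{4} + v_{7} = 0  ⇒ sig = (2; —)
  P={0,4}:  v_{0} + v_{4} = v_{2}  ⇒ sig = (2; 1)
  P={1,5}:  v_{1} + v_{5} = v_{6}  ⇒ sig = (2; 1)
  P={2,3}:  v_{2} + v_{3} = v_{6}  ⇒ sig = (2; 1)
  P={2,4}:  v_{2} + v_{4} = v_{3}  ⇒ sig = (2; 1)
  P={2,5}:  v_{2} + v_{5} = v_{7}  ⇒ sig = (2; 1)
  P={2,7}:  v_{2} + v_{7} = v_{0}  ⇒ sig = (2; 1)
  P={3,6}:  v_{3} + v_{6} = v_{1}  ⇒ sig = (2; 1)
  P={3,7}:  v_{3} + v_{7} = v_{2}  ⇒ sig = (2; 1)
  P={5,6}:  v_{5} + v_{6} = v_{2}  ⇒ sig = (2; 1)
  P={1,7}:  v_{1} + v_{7} = v_{2} + v_{6}  ⇒ sig = (2; 1,1)
  P={0,1}:  v_{0} + v_{1} = 2·v_{2} + v_{6}  ⇒ sig = (2; 1,2)
  P={0,3}:  v_{0} + v_{3} = 2·v_{2}  ⇒ sig = (2; 2)
  P={0,5}:  v_{0} + v_{5} = 2·v_{7}  ⇒ sig = (2; 2)
  P={1,2}:  v_{1} + v_{2} = 2·v_{6}  ⇒ sig = (2; 2)
  P={4,6}:  v_{4} + v_{6} = 2·v_{3}  ⇒ sig = (2; 2)
  P={6,7}:  v_{6} + v_{7} = 2·v_{2}  ⇒ sig = (2; 2)
  P={0,6}:  v_{0} + v_{6} = 3·v_{2}  ⇒ sig = (2; 3)
  P={1,4}:  v_{1} + v_{4} = 3·v_{3}  ⇒ sig = (2; 3)

so the primitive-relation signature multiset is
[(2; —), (2; —), (2; 1), (2; 1), (2; 1), (2; 1), (2; 1), (2; 1), (2; 1), (2; 1), (2; 1), (2; 1,1), (2; 1,2), (2; 2), (2; 2), (2; 2), (2; 2), (2; 2), (2; 3), (2; 3)]


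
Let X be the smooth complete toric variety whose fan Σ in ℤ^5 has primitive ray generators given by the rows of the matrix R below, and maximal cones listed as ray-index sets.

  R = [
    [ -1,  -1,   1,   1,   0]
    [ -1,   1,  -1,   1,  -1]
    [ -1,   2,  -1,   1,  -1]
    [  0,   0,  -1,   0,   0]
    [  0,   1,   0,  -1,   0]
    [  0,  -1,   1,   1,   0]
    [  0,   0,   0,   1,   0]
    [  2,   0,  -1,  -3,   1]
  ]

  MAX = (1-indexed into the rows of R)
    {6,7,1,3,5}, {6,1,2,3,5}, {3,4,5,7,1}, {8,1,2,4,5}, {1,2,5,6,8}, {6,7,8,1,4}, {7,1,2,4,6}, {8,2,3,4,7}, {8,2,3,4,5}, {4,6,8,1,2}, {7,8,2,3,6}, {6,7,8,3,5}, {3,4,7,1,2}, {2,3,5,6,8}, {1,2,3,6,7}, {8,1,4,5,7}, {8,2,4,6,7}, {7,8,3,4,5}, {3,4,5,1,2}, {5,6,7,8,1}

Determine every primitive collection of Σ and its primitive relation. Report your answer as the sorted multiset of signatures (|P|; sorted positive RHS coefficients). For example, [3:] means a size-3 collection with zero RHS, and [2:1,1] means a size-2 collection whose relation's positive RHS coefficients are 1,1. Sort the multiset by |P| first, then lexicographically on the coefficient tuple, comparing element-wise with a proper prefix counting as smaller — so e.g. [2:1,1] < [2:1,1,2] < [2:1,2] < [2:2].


Minimal non-faces — 5 found among 8 rays, 20 max cones:

  P = {4,5,6}:  v_{4} + v_{5} + v_{6} = 0  ⟹  sig = [3:]
  P = {2,5,7}:  v_{2} + v_{5} + v_{7} = v_{3}  ⟹  sig = [3:1]
  P = {1,3,8}:  v_{1} + v_{3} + v_{8} = v_{4} + v_{5}  ⟹  sig = [3:1,1]
  P = {3,4,6}:  v_{3} + v_{4} + v_{6} = v_{2} + v_{7}  ⟹  sig = [3:1,1]
  P = {1,2,7,8}:  v_{1} + v_{2} + v_{7} + v_{8} = v_{4}  ⟹  sig = [4:1]

Hence PRS(X_Σ) =
    |P|=3: 4 collections, coeffs (), (1), (1,1), (1,1)
    |P|=4: 1 collection, coeffs (1)


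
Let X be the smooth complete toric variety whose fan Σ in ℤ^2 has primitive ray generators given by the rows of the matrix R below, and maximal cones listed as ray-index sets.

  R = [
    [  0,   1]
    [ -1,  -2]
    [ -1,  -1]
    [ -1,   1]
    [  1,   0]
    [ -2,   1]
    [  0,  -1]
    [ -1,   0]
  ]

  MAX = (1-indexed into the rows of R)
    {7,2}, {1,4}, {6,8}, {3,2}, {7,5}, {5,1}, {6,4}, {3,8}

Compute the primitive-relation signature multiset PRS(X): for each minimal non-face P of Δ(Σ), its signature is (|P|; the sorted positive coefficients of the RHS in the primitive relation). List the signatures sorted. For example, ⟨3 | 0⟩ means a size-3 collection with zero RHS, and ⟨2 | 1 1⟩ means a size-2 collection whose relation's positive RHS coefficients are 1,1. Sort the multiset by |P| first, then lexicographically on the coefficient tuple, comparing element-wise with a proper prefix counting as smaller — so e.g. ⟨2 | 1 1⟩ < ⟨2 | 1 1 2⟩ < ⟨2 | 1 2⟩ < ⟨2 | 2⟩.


Σ has 20 primitive collections:

  {1,7}:  v_{1} + v_{7} = 0 ; sig = ⟨2 | 0⟩
  {5,8}:  v_{5} + v_{8} = 0 ; sig = ⟨2 | 0⟩
  {1,2}:  v_{1} + v_{2} = v_{3} ; sig = ⟨2 | 1⟩
  {1,3}:  v_{1} + v_{3} = v_{8} ; sig = ⟨2 | 1⟩
  {1,8}:  v_{1} + v_{8} = v_{4} ; sig = ⟨2 | 1⟩
  {3,5}:  v_{3} + v_{5} = v_{7} ; sig = ⟨2 | 1⟩
  {3,7}:  v_{3} + v_{7} = v_{2} ; sig = ⟨2 | 1⟩
  {4,5}:  v_{4} + v_{5} = v_{1} ; sig = ⟨2 | 1⟩
  {4,7}:  v_{4} + v_{7} = v_{8} ; sig = ⟨2 | 1⟩
  {4,8}:  v_{4} + v_{8} = v_{6} ; sig = ⟨2 | 1⟩
  {5,6}:  v_{5} + v_{6} = v_{4} ; sig = ⟨2 | 1⟩
  {7,8}:  v_{7} + v_{8} = v_{3} ; sig = ⟨2 | 1⟩
  {2,4}:  v_{2} + v_{4} = v_{3} + v_{8} ; sig = ⟨2 | 1 1⟩
  {2,6}:  v_{2} + v_{6} = v_{3} + 2·v_{8} ; sig = ⟨2 | 1 2⟩
  {1,6}:  v_{1} + v_{6} = 2·v_{4} ; sig = ⟨2 | 2⟩
  {2,5}:  v_{2} + v_{5} = 2·v_{7} ; sig = ⟨2 | 2⟩
  {2,8}:  v_{2} + v_{8} = 2·v_{3} ; sig = ⟨2 | 2⟩
  {3,4}:  v_{3} + v_{4} = 2·v_{8} ; sig = ⟨2 | 2⟩
  {6,7}:  v_{6} + v_{7} = 2·v_{8} ; sig = ⟨2 | 2⟩
  {3,6}:  v_{3} + v_{6} = 3·v_{8} ; sig = ⟨2 | 3⟩

so the primitive-relation signature multiset is
[⟨2 | 0⟩, ⟨2 | 0⟩, ⟨2 | 1⟩, ⟨2 | 1⟩, ⟨2 | 1⟩, ⟨2 | 1⟩, ⟨2 | 1⟩, ⟨2 | 1⟩, ⟨2 | 1⟩, ⟨2 | 1⟩, ⟨2 | 1⟩, ⟨2 | 1⟩, ⟨2 | 1 1⟩, ⟨2 | 1 2⟩, ⟨2 | 2⟩, ⟨2 | 2⟩, ⟨2 | 2⟩, ⟨2 | 2⟩, ⟨2 | 2⟩, ⟨2 | 3⟩]


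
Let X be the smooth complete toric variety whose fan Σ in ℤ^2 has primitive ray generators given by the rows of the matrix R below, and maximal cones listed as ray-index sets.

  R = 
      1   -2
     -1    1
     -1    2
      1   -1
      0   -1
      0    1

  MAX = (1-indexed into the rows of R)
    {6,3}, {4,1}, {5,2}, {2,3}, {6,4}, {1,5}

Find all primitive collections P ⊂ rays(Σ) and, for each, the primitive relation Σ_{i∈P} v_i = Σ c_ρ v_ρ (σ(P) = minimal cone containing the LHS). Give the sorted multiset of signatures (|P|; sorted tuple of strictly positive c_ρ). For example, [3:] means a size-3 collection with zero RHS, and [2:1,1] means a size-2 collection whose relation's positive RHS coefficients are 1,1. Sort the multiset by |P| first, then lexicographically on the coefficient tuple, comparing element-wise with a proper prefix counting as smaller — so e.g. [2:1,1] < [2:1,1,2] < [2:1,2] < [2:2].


Δ(Σ) — 6 vertices, 9 min non-faces:

  • {1,3}:  v_{1} + v_{3} = 0  →  sig = [2:]
  • {2,4}:  v_{2} + v_{4} = 0  →  sig = [2:]
  • {5,6}:  v_{5} + v_{6} = 0  →  sig = [2:]
  • {1,2}:  v_{1} + v_{2} = v_{5}  →  sig = [2:1]
  • {1,6}:  v_{1} + v_{6} = v_{4}  →  sig = [2:1]
  • {2,6}:  v_{2} + v_{6} = v_{3}  →  sig = [2:1]
  • {3,4}:  v_{3} + v_{4} = v_{6}  →  sig = [2:1]
  • {3,5}:  v_{3} + v_{5} = v_{2}  →  sig = [2:1]
  • {4,5}:  v_{4} + v_{5} = v_{1}  →  sig = [2:1]

Signatures (|P|; sorted positive RHS coefficients), sorted:
    [2:]
    [2:]
    [2:]
    [2:1]
    [2:1]
    [2:1]
    [2:1]
    [2:1]
    [2:1]
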